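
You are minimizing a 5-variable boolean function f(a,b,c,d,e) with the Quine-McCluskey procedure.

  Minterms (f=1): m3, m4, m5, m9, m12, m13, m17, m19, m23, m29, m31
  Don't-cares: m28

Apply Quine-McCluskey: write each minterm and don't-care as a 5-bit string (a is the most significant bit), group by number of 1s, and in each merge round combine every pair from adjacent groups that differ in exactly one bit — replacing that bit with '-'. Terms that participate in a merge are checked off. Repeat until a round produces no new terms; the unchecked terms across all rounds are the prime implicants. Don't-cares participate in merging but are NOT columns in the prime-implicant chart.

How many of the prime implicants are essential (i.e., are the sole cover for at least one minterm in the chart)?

4

[col 0] 00011*, 00100*, 00101*, 01001*, 01100*, 01101*, 10001*, 10011*, 10111*, 11100*, 11101*, 11111*
[col 1] -0011, -1100*, -1101*, 0-100*, 0-101*, 0010-*, 01-01, 0110-*, 1-111, 10-11, 100-1, 111-1, 1110-*
[col 2] -110-, 0-10-
Prime implicants: -0011, -110-, 0-10-, 01-01, 1-111, 10-11, 100-1, 111-1
PI chart (minterm → PIs covering it):
  3 | -0011  (sole → essential)
  4 | 0-10-  (sole → essential)
  5 | 0-10-  (sole → essential)
  9 | 01-01  (sole → essential)
  12 | -110-,0-10-
  13 | -110-,0-10-,01-01
  17 | 100-1  (sole → essential)
  19 | -0011,10-11,100-1
  23 | 1-111,10-11
  29 | -110-,111-1
  31 | 1-111,111-1
Essential prime implicants: -0011, 0-10-, 01-01, 100-1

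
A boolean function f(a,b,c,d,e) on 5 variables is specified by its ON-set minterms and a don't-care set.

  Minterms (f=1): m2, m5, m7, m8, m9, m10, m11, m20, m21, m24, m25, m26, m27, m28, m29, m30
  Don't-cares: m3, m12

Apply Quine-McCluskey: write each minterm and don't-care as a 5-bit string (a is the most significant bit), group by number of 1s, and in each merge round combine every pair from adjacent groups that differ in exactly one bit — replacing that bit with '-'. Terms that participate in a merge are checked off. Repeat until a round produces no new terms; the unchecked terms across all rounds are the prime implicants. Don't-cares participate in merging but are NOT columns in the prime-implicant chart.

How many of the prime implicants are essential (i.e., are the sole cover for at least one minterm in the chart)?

4

[col 0] 00010*, 00011*, 00101*, 00111*, 01000*, 01001*, 01010*, 01011*, 01100*, 10100*, 10101*, 11000*, 11001*, 11010*, 11011*, 11100*, 11101*, 11110*
[col 1] -0101, -1000*, -1001*, -1010*, -1011*, -1100*, 0-010*, 0-011*, 00-11, 0001-*, 001-1, 01-00*, 010-0*, 010-1*, 0100-*, 0101-*, 1-100*, 1-101*, 1010-*, 11-00*, 11-01*, 11-10*, 110-0*, 110-1*, 1100-*, 1101-*, 111-0*, 1110-*
[col 2] -1-00, -10-0*, -10-1*, -100-*, -101-*, 0-01-, 010--*, 1-10-, 11--0, 11-0-, 110--*
[col 3] -10--
Prime implicants: -0101, -1-00, -10--, 0-01-, 00-11, 001-1, 1-10-, 11--0, 11-0-
PI chart (minterm → PIs covering it):
  2 | 0-01-  (sole → essential)
  5 | -0101,001-1
  7 | 00-11,001-1
  8 | -1-00,-10--
  9 | -10--  (sole → essential)
  10 | -10--,0-01-
  11 | -10--,0-01-
  20 | 1-10-  (sole → essential)
  21 | -0101,1-10-
  24 | -1-00,-10--,11--0,11-0-
  25 | -10--,11-0-
  26 | -10--,11--0
  27 | -10--  (sole → essential)
  28 | -1-00,1-10-,11--0,11-0-
  29 | 1-10-,11-0-
  30 | 11--0  (sole → essential)
Essential prime implicants: -10--, 0-01-, 1-10-, 11--0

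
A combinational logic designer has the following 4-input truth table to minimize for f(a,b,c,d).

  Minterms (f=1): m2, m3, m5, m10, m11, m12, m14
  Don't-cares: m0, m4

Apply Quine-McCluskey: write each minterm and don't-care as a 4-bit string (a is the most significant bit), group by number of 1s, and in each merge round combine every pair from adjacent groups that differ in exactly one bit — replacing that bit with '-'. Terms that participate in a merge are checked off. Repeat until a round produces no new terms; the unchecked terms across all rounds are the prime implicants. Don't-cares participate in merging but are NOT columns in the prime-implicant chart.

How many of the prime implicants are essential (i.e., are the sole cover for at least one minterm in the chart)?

size-2^0 implicants → 0000(✓)  0010(✓)  0011(✓)  0100(✓)  0101(✓)  1010(✓)  1011(✓)  1100(✓)  1110(✓)
size-2^1 implicants → -010(✓)  -011(✓)  -100  0-00  00-0  001-(✓)  010-  1-10  101-(✓)  11-0
size-2^2 implicants → -01-
Unchecked terms (primes): -01-, -100, 0-00, 00-0, 010-, 1-10, 11-0
Minterm coverage:
  m2 ⊆ -01-,00-0
  m3 ⊆ -01- [E]
  m5 ⊆ 010- [E]
  m10 ⊆ -01-,1-10
  m11 ⊆ -01- [E]
  m12 ⊆ -100,11-0
  m14 ⊆ 1-10,11-0
E = {-01-, 010-}

2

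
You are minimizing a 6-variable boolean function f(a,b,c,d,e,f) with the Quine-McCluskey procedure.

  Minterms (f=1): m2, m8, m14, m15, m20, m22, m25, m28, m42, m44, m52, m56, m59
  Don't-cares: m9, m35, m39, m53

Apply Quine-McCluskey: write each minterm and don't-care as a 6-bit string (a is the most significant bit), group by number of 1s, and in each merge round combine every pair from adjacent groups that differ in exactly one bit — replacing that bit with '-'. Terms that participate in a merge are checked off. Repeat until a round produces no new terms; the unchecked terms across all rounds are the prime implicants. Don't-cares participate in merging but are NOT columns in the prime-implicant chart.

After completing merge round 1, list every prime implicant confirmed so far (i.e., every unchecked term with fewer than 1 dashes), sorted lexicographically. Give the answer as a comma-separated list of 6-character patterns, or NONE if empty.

[col 0] 000010, 001000*, 001001*, 001110*, 001111*, 010100*, 010110*, 011001*, 011100*, 100011*, 100111*, 101010, 101100, 110100*, 110101*, 111000, 111011
[col 1] -10100, 0-1001, 00100-, 00111-, 01-100, 0101-0, 100-11, 11010-
Prime implicants: -10100, 0-1001, 000010, 00100-, 00111-, 01-100, 0101-0, 100-11, 101010, 101100, 11010-, 111000, 111011

000010, 101010, 101100, 111000, 111011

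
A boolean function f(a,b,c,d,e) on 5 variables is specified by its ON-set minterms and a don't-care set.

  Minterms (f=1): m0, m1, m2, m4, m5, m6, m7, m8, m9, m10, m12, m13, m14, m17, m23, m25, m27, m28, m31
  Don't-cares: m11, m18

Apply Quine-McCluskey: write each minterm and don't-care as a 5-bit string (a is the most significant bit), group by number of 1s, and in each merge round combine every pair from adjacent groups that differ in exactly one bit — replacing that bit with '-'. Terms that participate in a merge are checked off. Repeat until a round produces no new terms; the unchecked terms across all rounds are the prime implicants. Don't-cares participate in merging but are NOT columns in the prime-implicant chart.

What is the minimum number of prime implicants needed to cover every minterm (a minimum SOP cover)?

[col 0] 00000*, 00001*, 00010*, 00100*, 00101*, 00110*, 00111*, 01000*, 01001*, 01010*, 01011*, 01100*, 01101*, 01110*, 10001*, 10010*, 10111*, 11001*, 11011*, 11100*, 11111*
[col 1] -0001*, -0010, -0111, -1001*, -1011*, -1100, 0-000*, 0-001*, 0-010*, 0-100*, 0-101*, 0-110*, 00-00*, 00-01*, 00-10*, 000-0*, 0000-*, 001-0*, 001-1*, 0010-*, 0011-*, 01-00*, 01-01*, 01-10*, 010-0*, 010-1*, 0100-*, 0101-*, 011-0*, 0110-*, 1-001*, 1-111, 11-11, 110-1*
[col 2] --001, -10-1, 0--00*, 0--01*, 0--10*, 0-0-0*, 0-00-*, 0-1-0*, 0-10-*, 00--0*, 00-0-*, 001--, 01--0*, 01-0-*, 010--
[col 3] 0---0, 0--0-
Prime implicants: --001, -0010, -0111, -10-1, -1100, 0---0, 0--0-, 001--, 010--, 1-111, 11-11
PI chart (minterm → PIs covering it):
  0 | 0---0,0--0-
  1 | --001,0--0-
  2 | -0010,0---0
  4 | 0---0,0--0-,001--
  5 | 0--0-,001--
  6 | 0---0,001--
  7 | -0111,001--
  8 | 0---0,0--0-,010--
  9 | --001,-10-1,0--0-,010--
  10 | 0---0,010--
  12 | -1100,0---0,0--0-
  13 | 0--0-  (sole → essential)
  14 | 0---0  (sole → essential)
  17 | --001  (sole → essential)
  23 | -0111,1-111
  25 | --001,-10-1
  27 | -10-1,11-11
  28 | -1100  (sole → essential)
  31 | 1-111,11-11
Essential prime implicants: --001, -1100, 0---0, 0--0-
Petrick residual → -0111, 11-11
Minimum SOP uses 6 PIs: c'd'e + b'cde + bcd'e' + a'e' + a'd' + abde

6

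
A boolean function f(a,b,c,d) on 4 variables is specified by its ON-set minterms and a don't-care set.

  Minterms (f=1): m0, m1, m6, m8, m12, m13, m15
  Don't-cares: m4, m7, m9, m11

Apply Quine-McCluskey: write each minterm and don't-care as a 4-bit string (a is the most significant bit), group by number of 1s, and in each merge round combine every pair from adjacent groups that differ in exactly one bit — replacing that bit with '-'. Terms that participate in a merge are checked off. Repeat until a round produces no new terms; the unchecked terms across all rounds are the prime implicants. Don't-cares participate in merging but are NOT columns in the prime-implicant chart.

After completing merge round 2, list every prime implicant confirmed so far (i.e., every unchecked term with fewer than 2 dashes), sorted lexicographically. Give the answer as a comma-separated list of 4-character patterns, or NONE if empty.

-111, 01-0, 011-

[col 0] 0000*, 0001*, 0100*, 0110*, 0111*, 1000*, 1001*, 1011*, 1100*, 1101*, 1111*
[col 1] -000*, -001*, -100*, -111, 0-00*, 000-*, 01-0, 011-, 1-00*, 1-01*, 1-11*, 10-1*, 100-*, 11-1*, 110-*
[col 2] --00, -00-, 1--1, 1-0-
Prime implicants: --00, -00-, -111, 01-0, 011-, 1--1, 1-0-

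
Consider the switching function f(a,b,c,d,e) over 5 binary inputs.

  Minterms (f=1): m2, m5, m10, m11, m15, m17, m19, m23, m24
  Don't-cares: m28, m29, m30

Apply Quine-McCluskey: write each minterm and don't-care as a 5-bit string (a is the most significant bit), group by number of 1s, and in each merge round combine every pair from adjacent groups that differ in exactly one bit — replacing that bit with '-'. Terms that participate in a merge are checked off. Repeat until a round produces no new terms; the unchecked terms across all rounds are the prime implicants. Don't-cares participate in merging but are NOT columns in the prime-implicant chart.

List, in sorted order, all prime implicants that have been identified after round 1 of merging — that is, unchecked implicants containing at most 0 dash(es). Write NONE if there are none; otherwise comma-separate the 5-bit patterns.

Round 0: 00010✓ 00101 01010✓ 01011✓ 01111✓ 10001✓ 10011✓ 10111✓ 11000✓ 11100✓ 11101✓ 11110✓
Round 1: 0-010 01-11 0101- 10-11 100-1 11-00 111-0 1110-
PIs = {0-010, 00101, 01-11, 0101-, 10-11, 100-1, 11-00, 111-0, 1110-}

00101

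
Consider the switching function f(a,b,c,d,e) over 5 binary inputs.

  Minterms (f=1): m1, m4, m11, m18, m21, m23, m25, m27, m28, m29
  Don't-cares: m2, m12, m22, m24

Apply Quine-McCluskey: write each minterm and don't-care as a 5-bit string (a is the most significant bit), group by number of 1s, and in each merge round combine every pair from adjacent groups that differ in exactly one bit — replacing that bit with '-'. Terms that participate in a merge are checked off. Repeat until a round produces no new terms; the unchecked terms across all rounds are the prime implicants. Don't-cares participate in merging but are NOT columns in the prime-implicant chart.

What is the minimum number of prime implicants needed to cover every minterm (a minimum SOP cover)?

[col 0] 00001, 00010*, 00100*, 01011*, 01100*, 10010*, 10101*, 10110*, 10111*, 11000*, 11001*, 11011*, 11100*, 11101*
[col 1] -0010, -1011, -1100, 0-100, 1-101, 10-10, 101-1, 1011-, 11-00*, 11-01*, 110-1, 1100-*, 1110-*
[col 2] 11-0-
Prime implicants: -0010, -1011, -1100, 0-100, 00001, 1-101, 10-10, 101-1, 1011-, 11-0-, 110-1
PI chart (minterm → PIs covering it):
  1 | 00001  (sole → essential)
  4 | 0-100  (sole → essential)
  11 | -1011  (sole → essential)
  18 | -0010,10-10
  21 | 1-101,101-1
  23 | 101-1,1011-
  25 | 11-0-,110-1
  27 | -1011,110-1
  28 | -1100,11-0-
  29 | 1-101,11-0-
Essential prime implicants: -1011, 0-100, 00001
Petrick residual → -0010, 101-1, 11-0-
Minimum SOP uses 6 PIs: b'c'de' + bc'de + a'cd'e' + a'b'c'd'e + ab'ce + abd'

6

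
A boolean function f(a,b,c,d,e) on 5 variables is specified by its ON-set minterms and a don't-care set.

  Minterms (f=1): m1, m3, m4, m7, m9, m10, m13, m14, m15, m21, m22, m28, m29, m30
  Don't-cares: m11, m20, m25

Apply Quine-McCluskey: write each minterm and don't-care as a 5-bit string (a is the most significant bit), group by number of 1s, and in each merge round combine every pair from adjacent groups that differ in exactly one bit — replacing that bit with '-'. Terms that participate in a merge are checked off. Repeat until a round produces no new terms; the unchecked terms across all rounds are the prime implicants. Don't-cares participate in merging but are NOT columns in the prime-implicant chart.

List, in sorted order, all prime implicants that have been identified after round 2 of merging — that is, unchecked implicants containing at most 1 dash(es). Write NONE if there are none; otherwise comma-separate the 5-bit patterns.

-0100, -1110

Round 0: 00001✓ 00011✓ 00100✓ 00111✓ 01001✓ 01010✓ 01011✓ 01101✓ 01110✓ 01111✓ 10100✓ 10101✓ 10110✓ 11001✓ 11100✓ 11101✓ 11110✓
Round 1: -0100 -1001✓ -1101✓ -1110 0-001✓ 0-011✓ 0-111✓ 00-11✓ 000-1✓ 01-01✓ 01-10✓ 01-11✓ 010-1✓ 0101-✓ 011-1✓ 0111-✓ 1-100✓ 1-101✓ 1-110✓ 101-0✓ 1010-✓ 11-01✓ 111-0✓ 1110-✓
Round 2: -1-01 0--11 0-0-1 01--1 01-1- 1-1-0 1-10-
PIs = {-0100, -1-01, -1110, 0--11, 0-0-1, 01--1, 01-1-, 1-1-0, 1-10-}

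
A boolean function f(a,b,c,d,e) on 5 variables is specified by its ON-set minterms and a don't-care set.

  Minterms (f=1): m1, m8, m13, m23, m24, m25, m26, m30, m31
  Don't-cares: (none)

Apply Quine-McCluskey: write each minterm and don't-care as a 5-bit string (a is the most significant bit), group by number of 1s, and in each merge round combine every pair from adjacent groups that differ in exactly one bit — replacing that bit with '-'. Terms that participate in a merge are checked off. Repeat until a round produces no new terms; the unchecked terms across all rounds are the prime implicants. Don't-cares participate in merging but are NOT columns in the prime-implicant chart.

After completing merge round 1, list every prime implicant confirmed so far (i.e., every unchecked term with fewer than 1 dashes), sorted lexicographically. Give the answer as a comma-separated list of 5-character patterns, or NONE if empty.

Round 0: 00001 01000✓ 01101 10111✓ 11000✓ 11001✓ 11010✓ 11110✓ 11111✓
Round 1: -1000 1-111 11-10 110-0 1100- 1111-
PIs = {-1000, 00001, 01101, 1-111, 11-10, 110-0, 1100-, 1111-}

00001, 01101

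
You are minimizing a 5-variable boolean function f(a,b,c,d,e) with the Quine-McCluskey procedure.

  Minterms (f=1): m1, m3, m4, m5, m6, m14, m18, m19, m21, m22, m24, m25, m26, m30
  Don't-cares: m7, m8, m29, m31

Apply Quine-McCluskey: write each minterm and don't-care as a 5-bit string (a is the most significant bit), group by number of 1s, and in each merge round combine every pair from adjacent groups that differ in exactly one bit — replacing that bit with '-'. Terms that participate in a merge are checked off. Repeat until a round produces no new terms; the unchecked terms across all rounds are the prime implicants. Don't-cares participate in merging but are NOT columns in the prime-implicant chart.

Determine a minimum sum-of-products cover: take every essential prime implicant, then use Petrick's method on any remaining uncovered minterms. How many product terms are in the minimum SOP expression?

Round 0: 00001✓ 00011✓ 00100✓ 00101✓ 00110✓ 00111✓ 01000✓ 01110✓ 10010✓ 10011✓ 10101✓ 10110✓ 11000✓ 11001✓ 11010✓ 11101✓ 11110✓ 11111✓
Round 1: -0011 -0101 -0110✓ -1000 -1110✓ 0-110✓ 00-01✓ 00-11✓ 000-1✓ 001-0✓ 001-1✓ 0010-✓ 0011-✓ 1-010✓ 1-101 1-110✓ 10-10✓ 1001- 11-01 11-10✓ 110-0 1100- 111-1 1111-
Round 2: --110 00--1 001-- 1--10
PIs = {--110, -0011, -0101, -1000, 00--1, 001--, 1--10, 1-101, 1001-, 11-01, 110-0, 1100-, 111-1, 1111-}
Coverage chart:
  m1: 00--1 ←essential
  m3: -0011,00--1
  m4: 001-- ←essential
  m5: -0101,00--1,001--
  m6: --110,001--
  m14: --110 ←essential
  m18: 1--10,1001-
  m19: -0011,1001-
  m21: -0101,1-101
  m22: --110,1--10
  m24: -1000,110-0,1100-
  m25: 11-01,1100-
  m26: 1--10,110-0
  m30: --110,1--10,1111-
Essential: --110, 00--1, 001--
Petrick residual → -0011, -0101, 1--10, 1100-
Min cover (7 terms): cde' + b'c'de + b'cd'e + a'b'e + a'b'c + ade' + abc'd'

7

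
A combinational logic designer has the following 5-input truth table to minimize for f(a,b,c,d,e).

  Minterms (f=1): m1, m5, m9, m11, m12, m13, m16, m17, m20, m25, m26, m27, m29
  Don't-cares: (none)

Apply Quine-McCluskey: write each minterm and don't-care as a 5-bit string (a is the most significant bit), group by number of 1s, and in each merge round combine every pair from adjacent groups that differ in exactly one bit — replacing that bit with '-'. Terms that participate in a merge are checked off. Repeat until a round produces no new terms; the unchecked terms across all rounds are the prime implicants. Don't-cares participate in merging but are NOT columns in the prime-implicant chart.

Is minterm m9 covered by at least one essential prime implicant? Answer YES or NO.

YES

size-2^0 implicants → 00001(✓)  00101(✓)  01001(✓)  01011(✓)  01100(✓)  01101(✓)  10000(✓)  10001(✓)  10100(✓)  11001(✓)  11010(✓)  11011(✓)  11101(✓)
size-2^1 implicants → -0001(✓)  -1001(✓)  -1011(✓)  -1101(✓)  0-001(✓)  0-101(✓)  00-01(✓)  01-01(✓)  010-1(✓)  0110-  1-001(✓)  10-00  1000-  11-01(✓)  110-1(✓)  1101-
size-2^2 implicants → --001  -1-01  -10-1  0--01
Unchecked terms (primes): --001, -1-01, -10-1, 0--01, 0110-, 10-00, 1000-, 1101-
Minterm coverage:
  m1 ⊆ --001,0--01
  m5 ⊆ 0--01 [E]
  m9 ⊆ --001,-1-01,-10-1,0--01
  m11 ⊆ -10-1 [E]
  m12 ⊆ 0110- [E]
  m13 ⊆ -1-01,0--01,0110-
  m16 ⊆ 10-00,1000-
  m17 ⊆ --001,1000-
  m20 ⊆ 10-00 [E]
  m25 ⊆ --001,-1-01,-10-1
  m26 ⊆ 1101- [E]
  m27 ⊆ -10-1,1101-
  m29 ⊆ -1-01 [E]
E = {-1-01, -10-1, 0--01, 0110-, 10-00, 1101-}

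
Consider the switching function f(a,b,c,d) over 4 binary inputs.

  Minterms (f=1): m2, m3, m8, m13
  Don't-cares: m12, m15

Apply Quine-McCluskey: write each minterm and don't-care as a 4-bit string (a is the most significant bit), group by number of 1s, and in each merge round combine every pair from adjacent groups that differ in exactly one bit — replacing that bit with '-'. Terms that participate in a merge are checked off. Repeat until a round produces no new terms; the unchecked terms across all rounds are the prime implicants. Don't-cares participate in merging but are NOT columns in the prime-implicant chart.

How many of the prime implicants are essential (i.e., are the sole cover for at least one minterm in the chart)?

2

[col 0] 0010*, 0011*, 1000*, 1100*, 1101*, 1111*
[col 1] 001-, 1-00, 11-1, 110-
Prime implicants: 001-, 1-00, 11-1, 110-
PI chart (minterm → PIs covering it):
  2 | 001-  (sole → essential)
  3 | 001-  (sole → essential)
  8 | 1-00  (sole → essential)
  13 | 11-1,110-
Essential prime implicants: 001-, 1-00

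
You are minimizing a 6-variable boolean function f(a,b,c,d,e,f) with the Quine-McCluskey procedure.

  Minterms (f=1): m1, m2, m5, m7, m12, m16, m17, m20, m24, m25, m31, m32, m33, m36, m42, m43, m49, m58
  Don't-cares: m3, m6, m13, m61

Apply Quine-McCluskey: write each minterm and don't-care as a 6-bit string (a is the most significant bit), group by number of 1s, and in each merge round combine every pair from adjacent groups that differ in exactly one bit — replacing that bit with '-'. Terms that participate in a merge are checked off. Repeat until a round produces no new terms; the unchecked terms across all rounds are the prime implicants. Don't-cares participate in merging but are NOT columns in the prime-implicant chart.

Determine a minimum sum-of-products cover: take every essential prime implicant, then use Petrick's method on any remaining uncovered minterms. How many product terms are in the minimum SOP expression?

[col 0] 000001*, 000010*, 000011*, 000101*, 000110*, 000111*, 001100*, 001101*, 010000*, 010001*, 010100*, 011000*, 011001*, 011111, 100000*, 100001*, 100100*, 101010*, 101011*, 110001*, 111010*, 111101
[col 1] -00001*, -10001*, 0-0001*, 00-101, 000-01*, 000-10*, 000-11*, 0000-1*, 00001-*, 0001-1*, 00011-*, 00110-, 01-000*, 01-001*, 010-00, 01000-*, 01100-*, 1-0001*, 1-1010, 100-00, 10000-, 10101-
[col 2] --0001, 000--1, 000-1-, 01-00-
Prime implicants: --0001, 00-101, 000--1, 000-1-, 00110-, 01-00-, 010-00, 011111, 1-1010, 100-00, 10000-, 10101-, 111101
PI chart (minterm → PIs covering it):
  1 | --0001,000--1
  2 | 000-1-  (sole → essential)
  5 | 00-101,000--1
  7 | 000--1,000-1-
  12 | 00110-  (sole → essential)
  16 | 01-00-,010-00
  17 | --0001,01-00-
  20 | 010-00  (sole → essential)
  24 | 01-00-  (sole → essential)
  25 | 01-00-  (sole → essential)
  31 | 011111  (sole → essential)
  32 | 100-00,10000-
  33 | --0001,10000-
  36 | 100-00  (sole → essential)
  42 | 1-1010,10101-
  43 | 10101-  (sole → essential)
  49 | --0001  (sole → essential)
  58 | 1-1010  (sole → essential)
Essential prime implicants: --0001, 000-1-, 00110-, 01-00-, 010-00, 011111, 1-1010, 100-00, 10101-
Petrick residual → 00-101
Minimum SOP uses 10 PIs: c'd'e'f + a'b'de'f + a'b'c'e + a'b'cde' + a'bd'e' + a'bc'e'f' + a'bcdef + acd'ef' + ab'c'e'f' + ab'cd'e

10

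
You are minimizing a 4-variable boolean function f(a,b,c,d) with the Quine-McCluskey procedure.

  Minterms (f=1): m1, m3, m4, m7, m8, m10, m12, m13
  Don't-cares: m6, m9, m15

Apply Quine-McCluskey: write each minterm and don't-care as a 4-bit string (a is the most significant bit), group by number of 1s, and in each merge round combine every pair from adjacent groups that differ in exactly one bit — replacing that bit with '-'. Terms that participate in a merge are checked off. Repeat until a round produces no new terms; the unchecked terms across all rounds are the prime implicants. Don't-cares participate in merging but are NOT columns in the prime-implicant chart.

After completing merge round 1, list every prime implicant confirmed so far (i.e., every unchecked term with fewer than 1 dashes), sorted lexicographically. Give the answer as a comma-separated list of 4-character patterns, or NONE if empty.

NONE

size-2^0 implicants → 0001(✓)  0011(✓)  0100(✓)  0110(✓)  0111(✓)  1000(✓)  1001(✓)  1010(✓)  1100(✓)  1101(✓)  1111(✓)
size-2^1 implicants → -001  -100  -111  0-11  00-1  01-0  011-  1-00(✓)  1-01(✓)  10-0  100-(✓)  11-1  110-(✓)
size-2^2 implicants → 1-0-
Unchecked terms (primes): -001, -100, -111, 0-11, 00-1, 01-0, 011-, 1-0-, 10-0, 11-1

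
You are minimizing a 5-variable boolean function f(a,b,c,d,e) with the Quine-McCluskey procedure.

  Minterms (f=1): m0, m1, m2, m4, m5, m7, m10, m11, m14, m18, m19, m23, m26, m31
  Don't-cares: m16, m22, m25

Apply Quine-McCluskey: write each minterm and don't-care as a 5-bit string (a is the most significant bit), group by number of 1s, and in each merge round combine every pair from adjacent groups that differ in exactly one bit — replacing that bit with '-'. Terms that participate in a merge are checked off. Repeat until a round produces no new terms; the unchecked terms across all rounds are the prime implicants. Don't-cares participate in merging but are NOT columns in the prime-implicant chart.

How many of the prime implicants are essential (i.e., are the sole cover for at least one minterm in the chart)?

6

size-2^0 implicants → 00000(✓)  00001(✓)  00010(✓)  00100(✓)  00101(✓)  00111(✓)  01010(✓)  01011(✓)  01110(✓)  10000(✓)  10010(✓)  10011(✓)  10110(✓)  10111(✓)  11001  11010(✓)  11111(✓)
size-2^1 implicants → -0000(✓)  -0010(✓)  -0111  -1010(✓)  0-010(✓)  00-00(✓)  00-01(✓)  000-0(✓)  0000-(✓)  001-1  0010-(✓)  01-10  0101-  1-010(✓)  1-111  10-10(✓)  10-11(✓)  100-0(✓)  1001-(✓)  1011-(✓)
size-2^2 implicants → --010  -00-0  00-0-  10-1-
Unchecked terms (primes): --010, -00-0, -0111, 00-0-, 001-1, 01-10, 0101-, 1-111, 10-1-, 11001
Minterm coverage:
  m0 ⊆ -00-0,00-0-
  m1 ⊆ 00-0- [E]
  m2 ⊆ --010,-00-0
  m4 ⊆ 00-0- [E]
  m5 ⊆ 00-0-,001-1
  m7 ⊆ -0111,001-1
  m10 ⊆ --010,01-10,0101-
  m11 ⊆ 0101- [E]
  m14 ⊆ 01-10 [E]
  m18 ⊆ --010,-00-0,10-1-
  m19 ⊆ 10-1- [E]
  m23 ⊆ -0111,1-111,10-1-
  m26 ⊆ --010 [E]
  m31 ⊆ 1-111 [E]
E = {--010, 00-0-, 01-10, 0101-, 1-111, 10-1-}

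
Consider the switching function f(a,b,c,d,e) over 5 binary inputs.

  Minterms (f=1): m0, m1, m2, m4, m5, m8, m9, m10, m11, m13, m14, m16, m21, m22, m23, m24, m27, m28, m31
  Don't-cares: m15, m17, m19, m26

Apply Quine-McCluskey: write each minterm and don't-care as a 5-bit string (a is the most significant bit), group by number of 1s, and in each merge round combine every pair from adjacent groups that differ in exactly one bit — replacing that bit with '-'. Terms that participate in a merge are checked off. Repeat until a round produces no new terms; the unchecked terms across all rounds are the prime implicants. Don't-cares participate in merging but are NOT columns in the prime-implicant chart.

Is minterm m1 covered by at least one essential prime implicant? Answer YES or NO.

[col 0] 00000*, 00001*, 00010*, 00100*, 00101*, 01000*, 01001*, 01010*, 01011*, 01101*, 01110*, 01111*, 10000*, 10001*, 10011*, 10101*, 10110*, 10111*, 11000*, 11010*, 11011*, 11100*, 11111*
[col 1] -0000*, -0001*, -0101*, -1000*, -1010*, -1011*, -1111*, 0-000*, 0-001*, 0-010*, 0-101*, 00-00*, 00-01*, 000-0*, 0000-*, 0010-*, 01-01*, 01-10*, 01-11*, 010-0*, 010-1*, 0100-*, 0101-*, 011-1*, 0111-*, 1-000*, 1-011*, 1-111*, 10-01*, 10-11*, 100-1*, 1000-*, 101-1*, 1011-, 11-00, 11-11*, 110-0*, 1101-*
[col 2] --000, -0-01, -000-, -1-11, -10-0, -101-, 0--01, 0-0-0, 0-00-, 00-0-, 01--1, 01-1-, 010--, 1--11, 10--1
Prime implicants: --000, -0-01, -000-, -1-11, -10-0, -101-, 0--01, 0-0-0, 0-00-, 00-0-, 01--1, 01-1-, 010--, 1--11, 10--1, 1011-, 11-00
PI chart (minterm → PIs covering it):
  0 | --000,-000-,0-0-0,0-00-,00-0-
  1 | -0-01,-000-,0--01,0-00-,00-0-
  2 | 0-0-0  (sole → essential)
  4 | 00-0-  (sole → essential)
  5 | -0-01,0--01,00-0-
  8 | --000,-10-0,0-0-0,0-00-,010--
  9 | 0--01,0-00-,01--1,010--
  10 | -10-0,-101-,0-0-0,01-1-,010--
  11 | -1-11,-101-,01--1,01-1-,010--
  13 | 0--01,01--1
  14 | 01-1-  (sole → essential)
  16 | --000,-000-
  21 | -0-01,10--1
  22 | 1011-  (sole → essential)
  23 | 1--11,10--1,1011-
  24 | --000,-10-0,11-00
  27 | -1-11,-101-,1--11
  28 | 11-00  (sole → essential)
  31 | -1-11,1--11
Essential prime implicants: 0-0-0, 00-0-, 01-1-, 1011-, 11-00

YES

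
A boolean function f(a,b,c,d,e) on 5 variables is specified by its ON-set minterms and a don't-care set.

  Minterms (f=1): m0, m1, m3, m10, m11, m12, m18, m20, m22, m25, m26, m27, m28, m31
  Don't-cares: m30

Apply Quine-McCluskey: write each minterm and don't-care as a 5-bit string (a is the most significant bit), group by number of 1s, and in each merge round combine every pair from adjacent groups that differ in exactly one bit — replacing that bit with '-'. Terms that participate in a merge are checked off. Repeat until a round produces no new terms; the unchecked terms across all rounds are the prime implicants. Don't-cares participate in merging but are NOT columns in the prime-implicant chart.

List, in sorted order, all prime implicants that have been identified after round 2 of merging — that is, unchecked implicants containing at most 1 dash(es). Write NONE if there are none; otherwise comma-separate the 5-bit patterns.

-1100, 0-011, 000-1, 0000-, 110-1

size-2^0 implicants → 00000(✓)  00001(✓)  00011(✓)  01010(✓)  01011(✓)  01100(✓)  10010(✓)  10100(✓)  10110(✓)  11001(✓)  11010(✓)  11011(✓)  11100(✓)  11110(✓)  11111(✓)
size-2^1 implicants → -1010(✓)  -1011(✓)  -1100  0-011  000-1  0000-  0101-(✓)  1-010(✓)  1-100(✓)  1-110(✓)  10-10(✓)  101-0(✓)  11-10(✓)  11-11(✓)  110-1  1101-(✓)  111-0(✓)  1111-(✓)
size-2^2 implicants → -101-  1--10  1-1-0  11-1-
Unchecked terms (primes): -101-, -1100, 0-011, 000-1, 0000-, 1--10, 1-1-0, 11-1-, 110-1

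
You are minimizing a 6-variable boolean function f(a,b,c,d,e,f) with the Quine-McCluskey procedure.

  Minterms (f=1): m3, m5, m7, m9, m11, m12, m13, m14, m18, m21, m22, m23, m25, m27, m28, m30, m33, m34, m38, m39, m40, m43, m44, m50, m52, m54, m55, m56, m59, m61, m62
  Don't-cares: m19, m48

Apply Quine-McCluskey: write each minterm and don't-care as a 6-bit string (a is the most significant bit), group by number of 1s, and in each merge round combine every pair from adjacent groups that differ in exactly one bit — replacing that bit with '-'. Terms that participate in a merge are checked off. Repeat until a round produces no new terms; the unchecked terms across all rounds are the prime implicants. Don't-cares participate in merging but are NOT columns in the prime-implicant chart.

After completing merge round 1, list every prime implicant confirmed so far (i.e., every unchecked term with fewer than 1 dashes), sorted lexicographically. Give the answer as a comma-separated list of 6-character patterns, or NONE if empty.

[col 0] 000011*, 000101*, 000111*, 001001*, 001011*, 001100*, 001101*, 001110*, 010010*, 010011*, 010101*, 010110*, 010111*, 011001*, 011011*, 011100*, 011110*, 100001, 100010*, 100110*, 100111*, 101000*, 101011*, 101100*, 110000*, 110010*, 110100*, 110110*, 110111*, 111000*, 111011*, 111101, 111110*
[col 1] -00111*, -01011*, -01100, -10010*, -10110*, -10111*, -11011*, -11110*, 0-0011*, 0-0101*, 0-0111*, 0-1001*, 0-1011*, 0-1100*, 0-1110*, 00-011*, 00-101, 000-11*, 0001-1*, 001-01, 0010-1*, 0011-0*, 00110-, 01-011*, 01-110*, 010-10*, 010-11*, 01001-*, 0101-1*, 01011-*, 0110-1*, 0111-0*, 1-0010*, 1-0110*, 1-0111*, 1-1000, 1-1011*, 100-10*, 10011-*, 101-00, 11-000, 11-110*, 110-00*, 110-10*, 1100-0*, 1101-0*, 11011-*
[col 2] --0111, --1011, -1-110, -10-10, -1011-, 0--011, 0-0-11, 0-01-1, 0-10-1, 0-11-0, 010-1-, 1-0-10, 1-011-, 110--0
Prime implicants: --0111, --1011, -01100, -1-110, -10-10, -1011-, 0--011, 0-0-11, 0-01-1, 0-10-1, 0-11-0, 00-101, 001-01, 00110-, 010-1-, 1-0-10, 1-011-, 1-1000, 100001, 101-00, 11-000, 110--0, 111101

100001, 111101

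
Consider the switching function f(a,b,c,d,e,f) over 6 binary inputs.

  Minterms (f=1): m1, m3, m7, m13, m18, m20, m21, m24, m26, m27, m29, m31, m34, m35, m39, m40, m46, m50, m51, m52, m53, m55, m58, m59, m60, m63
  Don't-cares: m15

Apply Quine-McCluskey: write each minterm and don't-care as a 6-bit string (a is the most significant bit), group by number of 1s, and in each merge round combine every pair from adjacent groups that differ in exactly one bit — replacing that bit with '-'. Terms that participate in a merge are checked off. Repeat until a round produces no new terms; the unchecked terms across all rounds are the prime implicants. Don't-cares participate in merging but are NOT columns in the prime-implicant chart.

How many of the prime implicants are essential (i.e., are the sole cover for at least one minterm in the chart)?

9

[col 0] 000001*, 000011*, 000111*, 001101*, 001111*, 010010*, 010100*, 010101*, 011000*, 011010*, 011011*, 011101*, 011111*, 100010*, 100011*, 100111*, 101000, 101110, 110010*, 110011*, 110100*, 110101*, 110111*, 111010*, 111011*, 111100*, 111111*
[col 1] -00011*, -00111*, -10010*, -10100*, -10101*, -11010*, -11011*, -11111*, 0-1101*, 0-1111*, 00-111, 000-11*, 0000-1, 0011-1*, 01-010*, 01-101, 01010-*, 011-11*, 0110-0, 01101-*, 0111-1*, 1-0010*, 1-0011*, 1-0111*, 100-11*, 10001-*, 11-010*, 11-011*, 11-100, 11-111*, 110-11*, 11001-*, 1101-1, 11010-*, 111-11*, 11101-*
[col 2] -00-11, -1-010, -1010-, -11-11, -1101-, 0-11-1, 1-0-11, 1-001-, 11--11, 11-01-
Prime implicants: -00-11, -1-010, -1010-, -11-11, -1101-, 0-11-1, 00-111, 0000-1, 01-101, 0110-0, 1-0-11, 1-001-, 101000, 101110, 11--11, 11-01-, 11-100, 1101-1
PI chart (minterm → PIs covering it):
  1 | 0000-1  (sole → essential)
  3 | -00-11,0000-1
  7 | -00-11,00-111
  13 | 0-11-1  (sole → essential)
  18 | -1-010  (sole → essential)
  20 | -1010-  (sole → essential)
  21 | -1010-,01-101
  24 | 0110-0  (sole → essential)
  26 | -1-010,-1101-,0110-0
  27 | -11-11,-1101-
  29 | 0-11-1,01-101
  31 | -11-11,0-11-1
  34 | 1-001-  (sole → essential)
  35 | -00-11,1-0-11,1-001-
  39 | -00-11,1-0-11
  40 | 101000  (sole → essential)
  46 | 101110  (sole → essential)
  50 | -1-010,1-001-,11-01-
  51 | 1-0-11,1-001-,11--11,11-01-
  52 | -1010-,11-100
  53 | -1010-,1101-1
  55 | 1-0-11,11--11,1101-1
  58 | -1-010,-1101-,11-01-
  59 | -11-11,-1101-,11--11,11-01-
  60 | 11-100  (sole → essential)
  63 | -11-11,11--11
Essential prime implicants: -1-010, -1010-, 0-11-1, 0000-1, 0110-0, 1-001-, 101000, 101110, 11-100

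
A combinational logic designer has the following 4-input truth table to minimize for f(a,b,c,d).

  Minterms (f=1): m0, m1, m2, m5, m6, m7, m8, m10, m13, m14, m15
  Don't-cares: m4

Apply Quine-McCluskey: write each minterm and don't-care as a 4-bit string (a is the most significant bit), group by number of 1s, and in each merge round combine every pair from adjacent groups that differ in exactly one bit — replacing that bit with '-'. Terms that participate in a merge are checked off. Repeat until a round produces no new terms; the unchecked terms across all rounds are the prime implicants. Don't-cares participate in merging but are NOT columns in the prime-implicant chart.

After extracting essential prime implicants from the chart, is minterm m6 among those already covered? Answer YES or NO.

NO

size-2^0 implicants → 0000(✓)  0001(✓)  0010(✓)  0100(✓)  0101(✓)  0110(✓)  0111(✓)  1000(✓)  1010(✓)  1101(✓)  1110(✓)  1111(✓)
size-2^1 implicants → -000(✓)  -010(✓)  -101(✓)  -110(✓)  -111(✓)  0-00(✓)  0-01(✓)  0-10(✓)  00-0(✓)  000-(✓)  01-0(✓)  01-1(✓)  010-(✓)  011-(✓)  1-10(✓)  10-0(✓)  11-1(✓)  111-(✓)
size-2^2 implicants → --10  -0-0  -1-1  -11-  0--0  0-0-  01--
Unchecked terms (primes): --10, -0-0, -1-1, -11-, 0--0, 0-0-, 01--
Minterm coverage:
  m0 ⊆ -0-0,0--0,0-0-
  m1 ⊆ 0-0- [E]
  m2 ⊆ --10,-0-0,0--0
  m5 ⊆ -1-1,0-0-,01--
  m6 ⊆ --10,-11-,0--0,01--
  m7 ⊆ -1-1,-11-,01--
  m8 ⊆ -0-0 [E]
  m10 ⊆ --10,-0-0
  m13 ⊆ -1-1 [E]
  m14 ⊆ --10,-11-
  m15 ⊆ -1-1,-11-
E = {-0-0, -1-1, 0-0-}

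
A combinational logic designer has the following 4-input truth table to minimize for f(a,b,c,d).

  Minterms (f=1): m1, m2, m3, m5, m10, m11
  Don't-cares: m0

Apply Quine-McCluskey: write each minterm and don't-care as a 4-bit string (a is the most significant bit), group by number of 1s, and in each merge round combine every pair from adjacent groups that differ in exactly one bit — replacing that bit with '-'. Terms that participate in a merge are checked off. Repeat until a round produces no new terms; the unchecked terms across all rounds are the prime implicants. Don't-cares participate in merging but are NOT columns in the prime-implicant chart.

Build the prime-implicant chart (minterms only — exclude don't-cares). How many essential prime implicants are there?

2

Round 0: 0000✓ 0001✓ 0010✓ 0011✓ 0101✓ 1010✓ 1011✓
Round 1: -010✓ -011✓ 0-01 00-0✓ 00-1✓ 000-✓ 001-✓ 101-✓
Round 2: -01- 00--
PIs = {-01-, 0-01, 00--}
Coverage chart:
  m1: 0-01,00--
  m2: -01-,00--
  m3: -01-,00--
  m5: 0-01 ←essential
  m10: -01- ←essential
  m11: -01- ←essential
Essential: -01-, 0-01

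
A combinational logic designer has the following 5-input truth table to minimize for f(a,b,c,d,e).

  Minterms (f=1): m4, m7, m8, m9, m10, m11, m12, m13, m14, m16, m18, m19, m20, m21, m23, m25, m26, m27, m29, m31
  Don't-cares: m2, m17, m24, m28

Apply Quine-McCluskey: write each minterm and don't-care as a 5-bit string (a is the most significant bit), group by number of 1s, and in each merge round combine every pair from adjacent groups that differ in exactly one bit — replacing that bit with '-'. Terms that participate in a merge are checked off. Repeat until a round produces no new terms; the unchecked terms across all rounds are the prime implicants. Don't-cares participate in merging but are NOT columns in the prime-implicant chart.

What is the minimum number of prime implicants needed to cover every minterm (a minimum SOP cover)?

7

[col 0] 00010*, 00100*, 00111*, 01000*, 01001*, 01010*, 01011*, 01100*, 01101*, 01110*, 10000*, 10001*, 10010*, 10011*, 10100*, 10101*, 10111*, 11000*, 11001*, 11010*, 11011*, 11100*, 11101*, 11111*
[col 1] -0010*, -0100*, -0111, -1000*, -1001*, -1010*, -1011*, -1100*, -1101*, 0-010*, 0-100*, 01-00*, 01-01*, 01-10*, 010-0*, 010-1*, 0100-*, 0101-*, 011-0*, 0110-*, 1-000*, 1-001*, 1-010*, 1-011*, 1-100*, 1-101*, 1-111*, 10-00*, 10-01*, 10-11*, 100-0*, 100-1*, 1000-*, 1001-*, 101-1*, 1010-*, 11-00*, 11-01*, 11-11*, 110-0*, 110-1*, 1100-*, 1101-*, 111-1*, 1110-*
[col 2] --010, --100, -1-00*, -1-01*, -10-0*, -10-1*, -100-*, -101-*, -110-*, 01--0, 01-0-*, 010--*, 1--00*, 1--01*, 1--11*, 1-0-0*, 1-0-1*, 1-00-*, 1-01-*, 1-1-1*, 1-10-*, 10--1*, 10-0-*, 100--*, 11--1*, 11-0-*, 110--*
[col 3] -1-0-, -10--, 1---1, 1--0-, 1-0--
Prime implicants: --010, --100, -0111, -1-0-, -10--, 01--0, 1---1, 1--0-, 1-0--
PI chart (minterm → PIs covering it):
  4 | --100  (sole → essential)
  7 | -0111  (sole → essential)
  8 | -1-0-,-10--,01--0
  9 | -1-0-,-10--
  10 | --010,-10--,01--0
  11 | -10--  (sole → essential)
  12 | --100,-1-0-,01--0
  13 | -1-0-  (sole → essential)
  14 | 01--0  (sole → essential)
  16 | 1--0-,1-0--
  18 | --010,1-0--
  19 | 1---1,1-0--
  20 | --100,1--0-
  21 | 1---1,1--0-
  23 | -0111,1---1
  25 | -1-0-,-10--,1---1,1--0-,1-0--
  26 | --010,-10--,1-0--
  27 | -10--,1---1,1-0--
  29 | -1-0-,1---1,1--0-
  31 | 1---1  (sole → essential)
Essential prime implicants: --100, -0111, -1-0-, -10--, 01--0, 1---1
Petrick residual → 1-0--
Minimum SOP uses 7 PIs: cd'e' + b'cde + bd' + bc' + a'be' + ae + ac'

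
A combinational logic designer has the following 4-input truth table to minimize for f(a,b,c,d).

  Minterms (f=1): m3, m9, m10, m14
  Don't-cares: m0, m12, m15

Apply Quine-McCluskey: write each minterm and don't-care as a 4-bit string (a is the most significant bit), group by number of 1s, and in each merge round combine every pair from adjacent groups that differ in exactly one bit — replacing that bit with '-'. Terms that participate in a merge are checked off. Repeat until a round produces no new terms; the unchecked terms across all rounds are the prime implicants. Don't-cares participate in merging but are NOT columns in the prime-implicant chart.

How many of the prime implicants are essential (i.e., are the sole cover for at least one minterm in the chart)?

[col 0] 0000, 0011, 1001, 1010*, 1100*, 1110*, 1111*
[col 1] 1-10, 11-0, 111-
Prime implicants: 0000, 0011, 1-10, 1001, 11-0, 111-
PI chart (minterm → PIs covering it):
  3 | 0011  (sole → essential)
  9 | 1001  (sole → essential)
  10 | 1-10  (sole → essential)
  14 | 1-10,11-0,111-
Essential prime implicants: 0011, 1-10, 1001

3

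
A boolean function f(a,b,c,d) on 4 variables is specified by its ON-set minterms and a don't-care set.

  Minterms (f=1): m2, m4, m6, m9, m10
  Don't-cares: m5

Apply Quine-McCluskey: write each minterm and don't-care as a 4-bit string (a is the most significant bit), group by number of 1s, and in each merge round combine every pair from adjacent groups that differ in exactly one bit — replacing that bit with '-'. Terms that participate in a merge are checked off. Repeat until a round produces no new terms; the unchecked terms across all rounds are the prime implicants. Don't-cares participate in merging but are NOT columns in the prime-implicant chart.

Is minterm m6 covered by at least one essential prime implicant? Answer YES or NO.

Round 0: 0010✓ 0100✓ 0101✓ 0110✓ 1001 1010✓
Round 1: -010 0-10 01-0 010-
PIs = {-010, 0-10, 01-0, 010-, 1001}
Coverage chart:
  m2: -010,0-10
  m4: 01-0,010-
  m6: 0-10,01-0
  m9: 1001 ←essential
  m10: -010 ←essential
Essential: -010, 1001

NO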